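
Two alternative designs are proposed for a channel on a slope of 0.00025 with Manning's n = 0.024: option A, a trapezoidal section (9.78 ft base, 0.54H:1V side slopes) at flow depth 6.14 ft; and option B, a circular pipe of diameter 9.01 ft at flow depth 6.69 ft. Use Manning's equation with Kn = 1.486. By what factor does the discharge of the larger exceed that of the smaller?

Channel A: With bottom width b = 9.78 ft and side slope z = 0.54: A = (b + zy)y = (9.78 + 0.54×6.14)×6.14 = 80.41 ft²; P = b + 2y√(1+z²) = 9.78 + 2×6.14×1.136 = 23.74 ft. Hydraulic radius R = A/P = 80.41/23.74 = 3.388 ft. Q_A = (1.486/0.024)·80.41·3.388^(2/3)·√0.00025 = 177.6 ft³/s.
Channel B: For a circular section of diameter D = 9.01 ft at depth y = 6.69 ft, the central angle is θ = 2 arccos(1 − 2y/D) = 4.154 rad. Then A = (D²/8)(θ − sin θ) = 50.76 ft² and P = Dθ/2 = 18.72 ft. Hydraulic radius R = A/P = 50.76/18.72 = 2.712 ft. Q_B = (1.486/0.024)·50.76·2.712^(2/3)·√0.00025 = 96.66 ft³/s.
The larger discharge is 177.6 ft³/s and the smaller is 96.66 ft³/s; the ratio is 1.84.

1.84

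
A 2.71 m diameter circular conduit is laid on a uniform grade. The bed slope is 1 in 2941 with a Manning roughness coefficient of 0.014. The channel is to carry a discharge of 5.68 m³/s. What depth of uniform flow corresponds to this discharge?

Manning's equation rearranged: A R^(2/3) = nQ / (1·√S) = 0.014 × 5.68 / (√0.00034) = 4.312.
Try y = 2.47 m: A R^(2/3) = 4.764 — too large.
Try y = 1.93 m: A R^(2/3) = 3.809 — too small.
Try y = 2.15 m: A R^(2/3) = 4.313 — close enough.

y_n = 2.15 m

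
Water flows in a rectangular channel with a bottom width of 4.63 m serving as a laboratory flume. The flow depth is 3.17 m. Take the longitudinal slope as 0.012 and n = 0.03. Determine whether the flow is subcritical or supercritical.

subcritical

Flow area A = b·y = 4.63 × 3.17 = 14.68 m². Wetted perimeter P = b + 2y = 4.63 + 2×3.17 = 10.97 m.
Hydraulic radius R = A/P = 14.68/10.97 = 1.338 m.
V = (1/n) R^(2/3) √S = (1/0.03) × 1.338^(2/3) × √0.012 = 4.434 m/s. Hydraulic depth D_h = A/T = 14.68/4.63 = 3.17 m.
Froude number Fr = V/√(g·D_h) = 4.434/√(9.81×3.17) = 0.795, which is less than 1, so the flow is subcritical.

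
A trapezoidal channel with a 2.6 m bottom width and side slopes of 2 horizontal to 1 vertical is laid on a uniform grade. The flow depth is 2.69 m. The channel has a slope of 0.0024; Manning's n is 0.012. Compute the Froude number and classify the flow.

With bottom width b = 2.6 m and side slope z = 2: A = (b + zy)y = (2.6 + 2×2.69)×2.69 = 21.47 m²; P = b + 2y√(1+z²) = 2.6 + 2×2.69×2.236 = 14.63 m.
Hydraulic radius R = A/P = 21.47/14.63 = 1.467 m.
V = (1/n) R^(2/3) √S = (1/0.012) × 1.467^(2/3) × √0.0024 = 5.271 m/s. Hydraulic depth D_h = A/T = 21.47/13.36 = 1.607 m.
Froude number Fr = V/√(g·D_h) = 5.271/√(9.81×1.607) = 1.33, which is greater than 1, so the flow is supercritical.

supercritical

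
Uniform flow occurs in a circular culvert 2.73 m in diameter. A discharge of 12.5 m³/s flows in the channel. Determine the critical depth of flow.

y_c = 1.58 m

At critical depth, Q² T / (g A³) = 1, i.e. A³/T = Q²/g = 12.5²/9.81 = 15.93.
Try y = 1.16 m: A³/T = 4.927 — short.
Try y = 1.58 m: A³/T = 16.06 — ≈ 15.93.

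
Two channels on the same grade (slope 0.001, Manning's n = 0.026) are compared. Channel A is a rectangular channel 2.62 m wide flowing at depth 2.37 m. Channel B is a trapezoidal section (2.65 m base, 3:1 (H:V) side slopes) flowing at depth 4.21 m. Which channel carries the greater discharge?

Channel A: Flow area A = b·y = 2.62 × 2.37 = 6.209 m². Wetted perimeter P = b + 2y = 2.62 + 2×2.37 = 7.36 m. Hydraulic radius R = A/P = 6.209/7.36 = 0.8437 m. Q_A = (1/0.026)·6.209·0.8437^(2/3)·√0.001 = 6.743 m³/s.
Channel B: With bottom width b = 2.65 m and side slope z = 3: A = (b + zy)y = (2.65 + 3×4.21)×4.21 = 64.33 m²; P = b + 2y√(1+z²) = 2.65 + 2×4.21×3.162 = 29.28 m. Hydraulic radius R = A/P = 64.33/29.28 = 2.197 m. Q_B = (1/0.026)·64.33·2.197^(2/3)·√0.001 = 132.2 m³/s.
Q_A = 6.743 m³/s vs Q_B = 132.2 m³/s, so channel B carries more.

channel B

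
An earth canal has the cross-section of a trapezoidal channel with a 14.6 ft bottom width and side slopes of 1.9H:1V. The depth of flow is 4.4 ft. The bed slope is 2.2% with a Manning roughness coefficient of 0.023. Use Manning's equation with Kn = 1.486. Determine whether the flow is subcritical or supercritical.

supercritical

With bottom width b = 14.6 ft and side slope z = 1.9: A = (b + zy)y = (14.6 + 1.9×4.4)×4.4 = 101 ft²; P = b + 2y√(1+z²) = 14.6 + 2×4.4×2.147 = 33.49 ft.
Hydraulic radius R = A/P = 101/33.49 = 3.016 ft.
V = (1.486/n) R^(2/3) √S = (1.486/0.023) × 3.016^(2/3) × √0.022 = 20 ft/s. Hydraulic depth D_h = A/T = 101/31.32 = 3.226 ft.
Froude number Fr = V/√(g·D_h) = 20/√(32.2×3.226) = 1.96, which is greater than 1, so the flow is supercritical.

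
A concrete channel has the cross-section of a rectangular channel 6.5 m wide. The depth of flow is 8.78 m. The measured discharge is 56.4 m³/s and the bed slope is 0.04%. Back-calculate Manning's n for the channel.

n = 0.036

Flow area A = b·y = 6.5 × 8.78 = 57.07 m². Wetted perimeter P = b + 2y = 6.5 + 2×8.78 = 24.06 m.
Hydraulic radius R = A/P = 57.07/24.06 = 2.372 m.
Rearranging Manning's equation: n = (1/Q) A R^(2/3) S^(1/2) = (1/56.4) × 57.07 × 2.372^(2/3) × √0.0004 = 0.036.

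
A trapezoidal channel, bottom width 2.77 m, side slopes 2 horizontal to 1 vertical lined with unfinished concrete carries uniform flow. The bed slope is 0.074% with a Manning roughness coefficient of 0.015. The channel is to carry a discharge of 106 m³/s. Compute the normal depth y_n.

Manning's equation rearranged: A R^(2/3) = nQ / (1·√S) = 0.015 × 106 / (√0.00074) = 58.45.
At y = 2.64 m: A R^(2/3) = 27.33 — too small.
At y = 4.28 m: A R^(2/3) = 82.35 — too large.
At y = 3.69 m: A R^(2/3) = 58.33 — matches.

y_n = 3.69 m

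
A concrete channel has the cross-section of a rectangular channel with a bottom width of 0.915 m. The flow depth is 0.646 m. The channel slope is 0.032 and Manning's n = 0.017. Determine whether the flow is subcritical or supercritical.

supercritical

Flow area A = b·y = 0.915 × 0.646 = 0.5911 m². Wetted perimeter P = b + 2y = 0.915 + 2×0.646 = 2.207 m.
Hydraulic radius R = A/P = 0.5911/2.207 = 0.2678 m.
V = (1/n) R^(2/3) √S = (1/0.017) × 0.2678^(2/3) × √0.032 = 4.372 m/s. Hydraulic depth D_h = A/T = 0.5911/0.915 = 0.646 m.
Froude number Fr = V/√(g·D_h) = 4.372/√(9.81×0.646) = 1.74, which is greater than 1, so the flow is supercritical.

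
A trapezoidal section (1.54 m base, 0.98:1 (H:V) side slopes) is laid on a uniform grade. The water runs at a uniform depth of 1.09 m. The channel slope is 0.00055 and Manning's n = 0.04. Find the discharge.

With bottom width b = 1.54 m and side slope z = 0.98: A = (b + zy)y = (1.54 + 0.98×1.09)×1.09 = 2.843 m²; P = b + 2y√(1+z²) = 1.54 + 2×1.09×1.4 = 4.592 m.
Hydraulic radius R = A/P = 2.843/4.592 = 0.6191 m.
Manning's equation: Q = (1/n) A R^(2/3) S^(1/2) = (1/0.04) × 2.843 × 0.6191^(2/3) × 0.00055^(1/2) = 1.21 m³/s.

Q = 1.21 m³/s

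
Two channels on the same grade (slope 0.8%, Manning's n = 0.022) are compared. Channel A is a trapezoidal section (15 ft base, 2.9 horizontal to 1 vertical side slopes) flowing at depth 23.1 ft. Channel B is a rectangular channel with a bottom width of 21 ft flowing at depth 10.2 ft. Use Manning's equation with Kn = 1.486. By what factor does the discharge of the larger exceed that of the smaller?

15.6

Channel A: With bottom width b = 15 ft and side slope z = 2.9: A = (b + zy)y = (15 + 2.9×23.1)×23.1 = 1894 ft²; P = b + 2y√(1+z²) = 15 + 2×23.1×3.068 = 156.7 ft. Hydraulic radius R = A/P = 1894/156.7 = 12.08 ft. Q_A = (1.486/0.022)·1894·12.08^(2/3)·√0.008 = 60260 ft³/s.
Channel B: Flow area A = b·y = 21 × 10.2 = 214.2 ft². Wetted perimeter P = b + 2y = 21 + 2×10.2 = 41.4 ft. Hydraulic radius R = A/P = 214.2/41.4 = 5.174 ft. Q_B = (1.486/0.022)·214.2·5.174^(2/3)·√0.008 = 3871 ft³/s.
The larger discharge is 60260 ft³/s and the smaller is 3871 ft³/s; the ratio is 15.6.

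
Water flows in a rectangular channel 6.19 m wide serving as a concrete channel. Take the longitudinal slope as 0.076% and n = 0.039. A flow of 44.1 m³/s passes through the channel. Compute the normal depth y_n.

Manning's equation rearranged: A R^(2/3) = nQ / (1·√S) = 0.039 × 44.1 / (√0.00076) = 62.39.
Try y = 5.17 m: A R^(2/3) = 49.71 — low.
Try y = 7.54 m: A R^(2/3) = 78.81 — high.
Try y = 6.21 m: A R^(2/3) = 62.35 — matches.

y_n = 6.21 m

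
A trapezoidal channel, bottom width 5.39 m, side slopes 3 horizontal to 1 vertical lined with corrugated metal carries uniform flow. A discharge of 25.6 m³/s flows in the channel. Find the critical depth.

At critical depth, Q² T / (g A³) = 1, i.e. A³/T = Q²/g = 25.6²/9.81 = 66.81.
Try y = 0.868 m: A³/T = 31.52 — too small.
Try y = 1.33 m: A³/T = 145.2 — too large.
Try y = 1.07 m: A³/T = 65.98 — ≈ 66.81.

y_c = 1.07 m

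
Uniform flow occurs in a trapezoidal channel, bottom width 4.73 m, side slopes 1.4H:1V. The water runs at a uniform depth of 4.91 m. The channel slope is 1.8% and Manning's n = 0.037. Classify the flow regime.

With bottom width b = 4.73 m and side slope z = 1.4: A = (b + zy)y = (4.73 + 1.4×4.91)×4.91 = 56.98 m²; P = b + 2y√(1+z²) = 4.73 + 2×4.91×1.72 = 21.62 m.
Hydraulic radius R = A/P = 56.98/21.62 = 2.635 m.
V = (1/n) R^(2/3) √S = (1/0.037) × 2.635^(2/3) × √0.018 = 6.917 m/s. Hydraulic depth D_h = A/T = 56.98/18.48 = 3.083 m.
Froude number Fr = V/√(g·D_h) = 6.917/√(9.81×3.083) = 1.26, which is greater than 1, so the flow is supercritical.

supercritical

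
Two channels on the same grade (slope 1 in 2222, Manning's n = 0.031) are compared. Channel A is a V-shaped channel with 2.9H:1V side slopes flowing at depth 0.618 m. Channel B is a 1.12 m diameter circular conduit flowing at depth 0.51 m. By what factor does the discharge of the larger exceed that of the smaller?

2.72

Channel A: For a triangular section with side slope z = 2.9: A = zy² = 2.9×0.618² = 1.108 m²; P = 2y√(1+z²) = 2×0.618×3.068 = 3.792 m. Hydraulic radius R = A/P = 1.108/3.792 = 0.2921 m. Q_A = (1/0.031)·1.108·0.2921^(2/3)·√0.00045 = 0.3337 m³/s.
Channel B: For a circular section of diameter D = 1.12 m at depth y = 0.51 m, the central angle is θ = 2 arccos(1 − 2y/D) = 2.963 rad. Then A = (D²/8)(θ − sin θ) = 0.4367 m² and P = Dθ/2 = 1.659 m. Hydraulic radius R = A/P = 0.4367/1.659 = 0.2632 m. Q_B = (1/0.031)·0.4367·0.2632^(2/3)·√0.00045 = 0.1227 m³/s.
The larger discharge is 0.3337 m³/s and the smaller is 0.1227 m³/s; the ratio is 2.72.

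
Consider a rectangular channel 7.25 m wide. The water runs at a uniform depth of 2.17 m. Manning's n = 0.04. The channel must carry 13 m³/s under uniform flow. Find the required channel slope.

S = 0.000727

Flow area A = b·y = 7.25 × 2.17 = 15.73 m². Wetted perimeter P = b + 2y = 7.25 + 2×2.17 = 11.59 m.
Hydraulic radius R = A/P = 15.73/11.59 = 1.357 m.
From Manning's equation, S = [nQ / (1 A R^(2/3))]² = [0.04 × 13 / (1 × 15.73 × 1.357^(2/3))]² = 0.000727.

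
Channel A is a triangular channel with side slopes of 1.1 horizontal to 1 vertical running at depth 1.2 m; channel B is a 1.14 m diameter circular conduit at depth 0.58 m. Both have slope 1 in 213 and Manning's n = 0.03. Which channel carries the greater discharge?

channel A

Channel A: For a triangular section with side slope z = 1.1: A = zy² = 1.1×1.2² = 1.584 m²; P = 2y√(1+z²) = 2×1.2×1.487 = 3.568 m. Hydraulic radius R = A/P = 1.584/3.568 = 0.444 m. Q_A = (1/0.03)·1.584·0.444^(2/3)·√0.004695 = 2.105 m³/s.
Channel B: For a circular section of diameter D = 1.14 m at depth y = 0.58 m, the central angle is θ = 2 arccos(1 − 2y/D) = 3.177 rad. Then A = (D²/8)(θ − sin θ) = 0.5218 m² and P = Dθ/2 = 1.811 m. Hydraulic radius R = A/P = 0.5218/1.811 = 0.2881 m. Q_B = (1/0.03)·0.5218·0.2881^(2/3)·√0.004695 = 0.5199 m³/s.
Q_A = 2.105 m³/s vs Q_B = 0.5199 m³/s, so channel A carries more.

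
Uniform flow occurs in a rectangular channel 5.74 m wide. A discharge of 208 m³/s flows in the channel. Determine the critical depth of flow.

y_c = 5.12 m

For a rectangular channel, critical depth y_c = (q²/g)^(1/3) where q = Q/b = 208/5.74 = 36.24 m²/s.
So y_c = (36.24²/9.81)^(1/3) = 5.12 m.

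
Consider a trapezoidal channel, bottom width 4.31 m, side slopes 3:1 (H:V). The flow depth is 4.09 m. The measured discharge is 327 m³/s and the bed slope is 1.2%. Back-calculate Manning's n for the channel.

With bottom width b = 4.31 m and side slope z = 3: A = (b + zy)y = (4.31 + 3×4.09)×4.09 = 67.81 m²; P = b + 2y√(1+z²) = 4.31 + 2×4.09×3.162 = 30.18 m.
Hydraulic radius R = A/P = 67.81/30.18 = 2.247 m.
Rearranging Manning's equation: n = (1/Q) A R^(2/3) S^(1/2) = (1/327) × 67.81 × 2.247^(2/3) × √0.012 = 0.039.

n = 0.039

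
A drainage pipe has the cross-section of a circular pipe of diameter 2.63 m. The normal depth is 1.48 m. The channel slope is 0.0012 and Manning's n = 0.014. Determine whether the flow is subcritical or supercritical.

For a circular section of diameter D = 2.63 m at depth y = 1.48 m, the central angle is θ = 2 arccos(1 − 2y/D) = 3.393 rad. Then A = (D²/8)(θ − sin θ) = 3.149 m² and P = Dθ/2 = 4.462 m.
Hydraulic radius R = A/P = 3.149/4.462 = 0.7057 m.
V = (1/n) R^(2/3) √S = (1/0.014) × 0.7057^(2/3) × √0.0012 = 1.961 m/s. Hydraulic depth D_h = A/T = 3.149/2.609 = 1.207 m.
Froude number Fr = V/√(g·D_h) = 1.961/√(9.81×1.207) = 0.57, which is less than 1, so the flow is subcritical.

subcritical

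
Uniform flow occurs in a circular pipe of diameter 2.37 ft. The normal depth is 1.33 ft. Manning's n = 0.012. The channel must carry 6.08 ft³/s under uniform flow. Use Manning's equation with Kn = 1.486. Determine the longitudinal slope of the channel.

S = 0.00068

For a circular section of diameter D = 2.37 ft at depth y = 1.33 ft, the central angle is θ = 2 arccos(1 − 2y/D) = 3.387 rad. Then A = (D²/8)(θ − sin θ) = 2.549 ft² and P = Dθ/2 = 4.014 ft.
Hydraulic radius R = A/P = 2.549/4.014 = 0.635 ft.
From Manning's equation, S = [nQ / (1.486 A R^(2/3))]² = [0.012 × 6.08 / (1.486 × 2.549 × 0.635^(2/3))]² = 0.00068.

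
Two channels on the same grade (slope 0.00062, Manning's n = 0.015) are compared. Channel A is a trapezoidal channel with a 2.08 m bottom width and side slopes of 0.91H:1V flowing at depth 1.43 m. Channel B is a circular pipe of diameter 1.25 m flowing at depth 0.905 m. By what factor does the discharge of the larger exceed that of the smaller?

8.53

Channel A: With bottom width b = 2.08 m and side slope z = 0.91: A = (b + zy)y = (2.08 + 0.91×1.43)×1.43 = 4.835 m²; P = b + 2y√(1+z²) = 2.08 + 2×1.43×1.352 = 5.947 m. Hydraulic radius R = A/P = 4.835/5.947 = 0.8131 m. Q_A = (1/0.015)·4.835·0.8131^(2/3)·√0.00062 = 6.992 m³/s.
Channel B: For a circular section of diameter D = 1.25 m at depth y = 0.905 m, the central angle is θ = 2 arccos(1 − 2y/D) = 4.071 rad. Then A = (D²/8)(θ − sin θ) = 0.9515 m² and P = Dθ/2 = 2.544 m. Hydraulic radius R = A/P = 0.9515/2.544 = 0.374 m. Q_B = (1/0.015)·0.9515·0.374^(2/3)·√0.00062 = 0.8199 m³/s.
The larger discharge is 6.992 m³/s and the smaller is 0.8199 m³/s; the ratio is 8.53.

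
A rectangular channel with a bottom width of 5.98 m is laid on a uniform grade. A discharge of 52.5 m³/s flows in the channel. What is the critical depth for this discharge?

y_c = 1.99 m

For a rectangular channel, critical depth y_c = (q²/g)^(1/3) where q = Q/b = 52.5/5.98 = 8.779 m²/s.
So y_c = (8.779²/9.81)^(1/3) = 1.99 m.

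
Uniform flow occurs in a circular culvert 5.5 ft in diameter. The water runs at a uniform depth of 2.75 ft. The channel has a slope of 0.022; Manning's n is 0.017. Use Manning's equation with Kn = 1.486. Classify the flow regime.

For a circular section of diameter D = 5.5 ft at depth y = 2.75 ft, the central angle is θ = 2 arccos(1 − 2y/D) = 3.142 rad. Then A = (D²/8)(θ − sin θ) = 11.88 ft² and P = Dθ/2 = 8.639 ft.
Hydraulic radius R = A/P = 11.88/8.639 = 1.375 ft.
V = (1.486/n) R^(2/3) √S = (1.486/0.017) × 1.375^(2/3) × √0.022 = 16.03 ft/s. Hydraulic depth D_h = A/T = 11.88/5.5 = 2.16 ft.
Froude number Fr = V/√(g·D_h) = 16.03/√(32.2×2.16) = 1.92, which is greater than 1, so the flow is supercritical.

supercritical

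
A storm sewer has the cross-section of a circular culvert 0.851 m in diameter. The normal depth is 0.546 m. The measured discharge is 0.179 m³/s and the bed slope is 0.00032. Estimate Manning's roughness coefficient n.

For a circular section of diameter D = 0.851 m at depth y = 0.546 m, the central angle is θ = 2 arccos(1 − 2y/D) = 3.716 rad. Then A = (D²/8)(θ − sin θ) = 0.3856 m² and P = Dθ/2 = 1.581 m.
Hydraulic radius R = A/P = 0.3856/1.581 = 0.2439 m.
Rearranging Manning's equation: n = (1/Q) A R^(2/3) S^(1/2) = (1/0.179) × 0.3856 × 0.2439^(2/3) × √0.00032 = 0.015.

n = 0.015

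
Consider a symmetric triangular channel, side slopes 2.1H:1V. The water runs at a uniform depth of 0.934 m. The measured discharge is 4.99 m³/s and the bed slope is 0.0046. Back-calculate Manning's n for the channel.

n = 0.014

For a triangular section with side slope z = 2.1: A = zy² = 2.1×0.934² = 1.832 m²; P = 2y√(1+z²) = 2×0.934×2.326 = 4.345 m.
Hydraulic radius R = A/P = 1.832/4.345 = 0.4216 m.
Rearranging Manning's equation: n = (1/Q) A R^(2/3) S^(1/2) = (1/4.99) × 1.832 × 0.4216^(2/3) × √0.0046 = 0.014.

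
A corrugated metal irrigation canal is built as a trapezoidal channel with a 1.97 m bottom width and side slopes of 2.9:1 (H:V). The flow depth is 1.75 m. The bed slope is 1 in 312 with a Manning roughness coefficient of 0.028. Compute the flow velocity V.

V = 1.98 m/s

With bottom width b = 1.97 m and side slope z = 2.9: A = (b + zy)y = (1.97 + 2.9×1.75)×1.75 = 12.33 m²; P = b + 2y√(1+z²) = 1.97 + 2×1.75×3.068 = 12.71 m.
Hydraulic radius R = A/P = 12.33/12.71 = 0.9703 m.
From Manning's equation, V = (1/n) R^(2/3) S^(1/2) = (1/0.028) × 0.9703^(2/3) × 0.003205^(1/2) = 1.98 m/s.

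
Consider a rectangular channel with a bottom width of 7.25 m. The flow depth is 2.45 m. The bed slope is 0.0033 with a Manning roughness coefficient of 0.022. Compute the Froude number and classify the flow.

Flow area A = b·y = 7.25 × 2.45 = 17.76 m². Wetted perimeter P = b + 2y = 7.25 + 2×2.45 = 12.15 m.
Hydraulic radius R = A/P = 17.76/12.15 = 1.462 m.
V = (1/n) R^(2/3) √S = (1/0.022) × 1.462^(2/3) × √0.0033 = 3.363 m/s. Hydraulic depth D_h = A/T = 17.76/7.25 = 2.45 m.
Froude number Fr = V/√(g·D_h) = 3.363/√(9.81×2.45) = 0.686, which is less than 1, so the flow is subcritical.

subcritical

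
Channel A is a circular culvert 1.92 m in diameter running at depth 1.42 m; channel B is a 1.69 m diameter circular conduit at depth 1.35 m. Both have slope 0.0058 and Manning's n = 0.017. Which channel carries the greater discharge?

Channel A: For a circular section of diameter D = 1.92 m at depth y = 1.42 m, the central angle is θ = 2 arccos(1 − 2y/D) = 4.141 rad. Then A = (D²/8)(θ − sin θ) = 2.296 m² and P = Dθ/2 = 3.975 m. Hydraulic radius R = A/P = 2.296/3.975 = 0.5775 m. Q_A = (1/0.017)·2.296·0.5775^(2/3)·√0.0058 = 7.132 m³/s.
Channel B: For a circular section of diameter D = 1.69 m at depth y = 1.35 m, the central angle is θ = 2 arccos(1 − 2y/D) = 4.423 rad. Then A = (D²/8)(θ − sin θ) = 1.921 m² and P = Dθ/2 = 3.737 m. Hydraulic radius R = A/P = 1.921/3.737 = 0.514 m. Q_B = (1/0.017)·1.921·0.514^(2/3)·√0.0058 = 5.523 m³/s.
Q_A = 7.132 m³/s vs Q_B = 5.523 m³/s, so channel A carries more.

channel A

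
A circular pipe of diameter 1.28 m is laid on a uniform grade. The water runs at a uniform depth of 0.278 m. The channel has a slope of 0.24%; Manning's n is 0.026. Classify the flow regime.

For a circular section of diameter D = 1.28 m at depth y = 0.278 m, the central angle is θ = 2 arccos(1 − 2y/D) = 1.939 rad. Then A = (D²/8)(θ − sin θ) = 0.2061 m² and P = Dθ/2 = 1.241 m.
Hydraulic radius R = A/P = 0.2061/1.241 = 0.1661 m.
V = (1/n) R^(2/3) √S = (1/0.026) × 0.1661^(2/3) × √0.0024 = 0.5693 m/s. Hydraulic depth D_h = A/T = 0.2061/1.056 = 0.1952 m.
Froude number Fr = V/√(g·D_h) = 0.5693/√(9.81×0.1952) = 0.411, which is less than 1, so the flow is subcritical.

subcritical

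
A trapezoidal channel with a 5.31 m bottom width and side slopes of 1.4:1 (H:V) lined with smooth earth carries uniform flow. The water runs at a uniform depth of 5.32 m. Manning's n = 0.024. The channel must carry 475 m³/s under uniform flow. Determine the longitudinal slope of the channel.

With bottom width b = 5.31 m and side slope z = 1.4: A = (b + zy)y = (5.31 + 1.4×5.32)×5.32 = 67.87 m²; P = b + 2y√(1+z²) = 5.31 + 2×5.32×1.72 = 23.62 m.
Hydraulic radius R = A/P = 67.87/23.62 = 2.874 m.
From Manning's equation, S = [nQ / (1 A R^(2/3))]² = [0.024 × 475 / (1 × 67.87 × 2.874^(2/3))]² = 0.0069.

S = 0.0069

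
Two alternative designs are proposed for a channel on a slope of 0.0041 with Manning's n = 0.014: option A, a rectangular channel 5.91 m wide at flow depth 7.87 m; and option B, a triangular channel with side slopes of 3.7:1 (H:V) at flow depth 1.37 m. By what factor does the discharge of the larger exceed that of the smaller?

Channel A: Flow area A = b·y = 5.91 × 7.87 = 46.51 m². Wetted perimeter P = b + 2y = 5.91 + 2×7.87 = 21.65 m. Hydraulic radius R = A/P = 46.51/21.65 = 2.148 m. Q_A = (1/0.014)·46.51·2.148^(2/3)·√0.0041 = 354.2 m³/s.
Channel B: For a triangular section with side slope z = 3.7: A = zy² = 3.7×1.37² = 6.945 m²; P = 2y√(1+z²) = 2×1.37×3.833 = 10.5 m. Hydraulic radius R = A/P = 6.945/10.5 = 0.6613 m. Q_B = (1/0.014)·6.945·0.6613^(2/3)·√0.0041 = 24.11 m³/s.
The larger discharge is 354.2 m³/s and the smaller is 24.11 m³/s; the ratio is 14.7.

14.7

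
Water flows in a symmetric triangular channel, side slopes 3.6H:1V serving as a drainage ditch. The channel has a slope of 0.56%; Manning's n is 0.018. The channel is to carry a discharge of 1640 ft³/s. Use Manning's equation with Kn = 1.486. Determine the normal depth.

y_n = 6.02 ft

Manning's equation rearranged: A R^(2/3) = nQ / (1.486·√S) = 0.018 × 1640 / (1.486 × √0.0056) = 265.5.
Try y = 6.7 ft: A R^(2/3) = 353 — high.
Try y = 4.7 ft: A R^(2/3) = 137.1 — low.
Try y = 6.02 ft: A R^(2/3) = 265.3 — close enough.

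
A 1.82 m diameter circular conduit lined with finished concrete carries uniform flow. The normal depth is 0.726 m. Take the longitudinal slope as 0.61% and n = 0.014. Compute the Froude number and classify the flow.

supercritical

For a circular section of diameter D = 1.82 m at depth y = 0.726 m, the central angle is θ = 2 arccos(1 − 2y/D) = 2.734 rad. Then A = (D²/8)(θ − sin θ) = 0.9682 m² and P = Dθ/2 = 2.488 m.
Hydraulic radius R = A/P = 0.9682/2.488 = 0.3891 m.
V = (1/n) R^(2/3) √S = (1/0.014) × 0.3891^(2/3) × √0.0061 = 2.973 m/s. Hydraulic depth D_h = A/T = 0.9682/1.782 = 0.5432 m.
Froude number Fr = V/√(g·D_h) = 2.973/√(9.81×0.5432) = 1.29, which is greater than 1, so the flow is supercritical.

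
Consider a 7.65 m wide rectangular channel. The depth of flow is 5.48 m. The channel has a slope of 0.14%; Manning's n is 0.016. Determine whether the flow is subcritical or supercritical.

Flow area A = b·y = 7.65 × 5.48 = 41.92 m². Wetted perimeter P = b + 2y = 7.65 + 2×5.48 = 18.61 m.
Hydraulic radius R = A/P = 41.92/18.61 = 2.253 m.
V = (1/n) R^(2/3) √S = (1/0.016) × 2.253^(2/3) × √0.0014 = 4.019 m/s. Hydraulic depth D_h = A/T = 41.92/7.65 = 5.48 m.
Froude number Fr = V/√(g·D_h) = 4.019/√(9.81×5.48) = 0.548, which is less than 1, so the flow is subcritical.

subcritical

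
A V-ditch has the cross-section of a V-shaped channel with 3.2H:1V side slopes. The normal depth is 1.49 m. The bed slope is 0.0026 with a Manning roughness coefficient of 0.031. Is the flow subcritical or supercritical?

For a triangular section with side slope z = 3.2: A = zy² = 3.2×1.49² = 7.104 m²; P = 2y√(1+z²) = 2×1.49×3.353 = 9.991 m.
Hydraulic radius R = A/P = 7.104/9.991 = 0.7111 m.
V = (1/n) R^(2/3) √S = (1/0.031) × 0.7111^(2/3) × √0.0026 = 1.31 m/s. Hydraulic depth D_h = A/T = 7.104/9.536 = 0.745 m.
Froude number Fr = V/√(g·D_h) = 1.31/√(9.81×0.745) = 0.485, which is less than 1, so the flow is subcritical.

subcritical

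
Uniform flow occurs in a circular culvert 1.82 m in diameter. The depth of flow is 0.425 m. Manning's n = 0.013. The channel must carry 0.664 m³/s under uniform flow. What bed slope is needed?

S = 0.0022

For a circular section of diameter D = 1.82 m at depth y = 0.425 m, the central angle is θ = 2 arccos(1 − 2y/D) = 2.017 rad. Then A = (D²/8)(θ − sin θ) = 0.4619 m² and P = Dθ/2 = 1.836 m.
Hydraulic radius R = A/P = 0.4619/1.836 = 0.2516 m.
From Manning's equation, S = [nQ / (1 A R^(2/3))]² = [0.013 × 0.664 / (1 × 0.4619 × 0.2516^(2/3))]² = 0.0022.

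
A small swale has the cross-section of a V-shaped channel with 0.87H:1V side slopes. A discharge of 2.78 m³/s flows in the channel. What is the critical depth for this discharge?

At critical depth, Q² T / (g A³) = 1, i.e. A³/T = Q²/g = 2.78²/9.81 = 0.7878.
Trying y = 0.899 m: A³/T = 0.2222 — short.
Trying y = 1.25 m: A³/T = 1.155 — over.
Trying y = 1.16 m: A³/T = 0.7949 — close enough.

y_c = 1.16 m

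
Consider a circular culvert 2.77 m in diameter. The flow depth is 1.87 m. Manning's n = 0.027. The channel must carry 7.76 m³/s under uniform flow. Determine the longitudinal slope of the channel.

S = 0.0031

For a circular section of diameter D = 2.77 m at depth y = 1.87 m, the central angle is θ = 2 arccos(1 − 2y/D) = 3.857 rad. Then A = (D²/8)(θ − sin θ) = 4.329 m² and P = Dθ/2 = 5.342 m.
Hydraulic radius R = A/P = 4.329/5.342 = 0.8103 m.
From Manning's equation, S = [nQ / (1 A R^(2/3))]² = [0.027 × 7.76 / (1 × 4.329 × 0.8103^(2/3))]² = 0.0031.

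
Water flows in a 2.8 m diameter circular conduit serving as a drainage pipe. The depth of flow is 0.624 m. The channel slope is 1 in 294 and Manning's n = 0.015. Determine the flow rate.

For a circular section of diameter D = 2.8 m at depth y = 0.624 m, the central angle is θ = 2 arccos(1 − 2y/D) = 1.967 rad. Then A = (D²/8)(θ − sin θ) = 1.023 m² and P = Dθ/2 = 2.753 m.
Hydraulic radius R = A/P = 1.023/2.753 = 0.3716 m.
Manning's equation: Q = (1/n) A R^(2/3) S^(1/2) = (1/0.015) × 1.023 × 0.3716^(2/3) × 0.003401^(1/2) = 2.06 m³/s.

Q = 2.06 m³/s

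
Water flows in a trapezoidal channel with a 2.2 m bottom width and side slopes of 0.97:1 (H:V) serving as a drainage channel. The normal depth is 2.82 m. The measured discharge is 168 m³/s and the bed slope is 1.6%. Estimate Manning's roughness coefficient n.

n = 0.013

With bottom width b = 2.2 m and side slope z = 0.97: A = (b + zy)y = (2.2 + 0.97×2.82)×2.82 = 13.92 m²; P = b + 2y√(1+z²) = 2.2 + 2×2.82×1.393 = 10.06 m.
Hydraulic radius R = A/P = 13.92/10.06 = 1.384 m.
Rearranging Manning's equation: n = (1/Q) A R^(2/3) S^(1/2) = (1/168) × 13.92 × 1.384^(2/3) × √0.016 = 0.013.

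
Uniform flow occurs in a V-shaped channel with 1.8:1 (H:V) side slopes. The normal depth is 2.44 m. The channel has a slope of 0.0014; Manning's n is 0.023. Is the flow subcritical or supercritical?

For a triangular section with side slope z = 1.8: A = zy² = 1.8×2.44² = 10.72 m²; P = 2y√(1+z²) = 2×2.44×2.059 = 10.05 m.
Hydraulic radius R = A/P = 10.72/10.05 = 1.066 m.
V = (1/n) R^(2/3) √S = (1/0.023) × 1.066^(2/3) × √0.0014 = 1.698 m/s. Hydraulic depth D_h = A/T = 10.72/8.784 = 1.22 m.
Froude number Fr = V/√(g·D_h) = 1.698/√(9.81×1.22) = 0.491, which is less than 1, so the flow is subcritical.

subcritical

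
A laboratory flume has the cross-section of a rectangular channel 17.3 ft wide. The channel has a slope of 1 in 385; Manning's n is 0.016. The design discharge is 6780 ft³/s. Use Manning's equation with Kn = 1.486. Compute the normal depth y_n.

y_n = 24.1 ft

Manning's equation rearranged: A R^(2/3) = nQ / (1.486·√S) = 0.016 × 6780 / (1.486 × √0.002597) = 1432.
Trying y = 17.4 ft: A R^(2/3) = 969.2 — low.
Trying y = 26.5 ft: A R^(2/3) = 1600 — high.
Trying y = 24.1 ft: A R^(2/3) = 1432 — ≈ 1432.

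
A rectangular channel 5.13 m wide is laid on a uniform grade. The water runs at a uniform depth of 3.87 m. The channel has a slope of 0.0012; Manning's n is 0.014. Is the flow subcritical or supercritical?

subcritical

Flow area A = b·y = 5.13 × 3.87 = 19.85 m². Wetted perimeter P = b + 2y = 5.13 + 2×3.87 = 12.87 m.
Hydraulic radius R = A/P = 19.85/12.87 = 1.543 m.
V = (1/n) R^(2/3) √S = (1/0.014) × 1.543^(2/3) × √0.0012 = 3.303 m/s. Hydraulic depth D_h = A/T = 19.85/5.13 = 3.87 m.
Froude number Fr = V/√(g·D_h) = 3.303/√(9.81×3.87) = 0.536, which is less than 1, so the flow is subcritical.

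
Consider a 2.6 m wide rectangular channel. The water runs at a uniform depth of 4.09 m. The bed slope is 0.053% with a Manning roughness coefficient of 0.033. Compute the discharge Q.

Flow area A = b·y = 2.6 × 4.09 = 10.63 m². Wetted perimeter P = b + 2y = 2.6 + 2×4.09 = 10.78 m.
Hydraulic radius R = A/P = 10.63/10.78 = 0.9865 m.
Manning's equation: Q = (1/n) A R^(2/3) S^(1/2) = (1/0.033) × 10.63 × 0.9865^(2/3) × 0.00053^(1/2) = 7.35 m³/s.

Q = 7.35 m³/s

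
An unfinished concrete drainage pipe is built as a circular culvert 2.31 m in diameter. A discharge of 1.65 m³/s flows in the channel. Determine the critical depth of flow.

y_c = 0.579 m

At critical depth, Q² T / (g A³) = 1, i.e. A³/T = Q²/g = 1.65²/9.81 = 0.2775.
Try y = 0.698 m: A³/T = 0.5743 — high.
Try y = 0.486 m: A³/T = 0.1402 — low.
Try y = 0.579 m: A³/T = 0.2777 — close enough.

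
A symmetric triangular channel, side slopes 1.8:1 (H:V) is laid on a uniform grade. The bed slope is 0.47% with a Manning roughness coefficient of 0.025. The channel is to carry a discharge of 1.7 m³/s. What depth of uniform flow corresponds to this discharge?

y_n = 0.825 m

Manning's equation rearranged: A R^(2/3) = nQ / (1·√S) = 0.025 × 1.7 / (√0.0047) = 0.6199.
At y = 0.983 m: A R^(2/3) = 0.9903 — over.
At y = 0.675 m: A R^(2/3) = 0.3635 — short.
At y = 0.825 m: A R^(2/3) = 0.6207 — ≈ 0.6199.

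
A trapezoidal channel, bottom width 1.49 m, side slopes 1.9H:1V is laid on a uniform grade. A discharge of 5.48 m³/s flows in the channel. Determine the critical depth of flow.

At critical depth, Q² T / (g A³) = 1, i.e. A³/T = Q²/g = 5.48²/9.81 = 3.061.
Trying y = 0.872 m: A³/T = 4.301 — over.
Trying y = 0.564 m: A³/T = 0.83 — short.
Trying y = 0.799 m: A³/T = 3.067 — ≈ 3.061.

y_c = 0.799 m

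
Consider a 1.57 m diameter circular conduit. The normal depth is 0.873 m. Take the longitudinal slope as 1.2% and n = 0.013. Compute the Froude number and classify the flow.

For a circular section of diameter D = 1.57 m at depth y = 0.873 m, the central angle is θ = 2 arccos(1 − 2y/D) = 3.366 rad. Then A = (D²/8)(θ − sin θ) = 1.106 m² and P = Dθ/2 = 2.643 m.
Hydraulic radius R = A/P = 1.106/2.643 = 0.4185 m.
V = (1/n) R^(2/3) √S = (1/0.013) × 0.4185^(2/3) × √0.012 = 4.714 m/s. Hydraulic depth D_h = A/T = 1.106/1.56 = 0.7088 m.
Froude number Fr = V/√(g·D_h) = 4.714/√(9.81×0.7088) = 1.79, which is greater than 1, so the flow is supercritical.

supercritical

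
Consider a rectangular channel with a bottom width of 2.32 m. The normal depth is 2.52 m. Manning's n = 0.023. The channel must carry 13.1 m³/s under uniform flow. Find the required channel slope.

S = 0.00361

Flow area A = b·y = 2.32 × 2.52 = 5.846 m². Wetted perimeter P = b + 2y = 2.32 + 2×2.52 = 7.36 m.
Hydraulic radius R = A/P = 5.846/7.36 = 0.7943 m.
From Manning's equation, S = [nQ / (1 A R^(2/3))]² = [0.023 × 13.1 / (1 × 5.846 × 0.7943^(2/3))]² = 0.00361.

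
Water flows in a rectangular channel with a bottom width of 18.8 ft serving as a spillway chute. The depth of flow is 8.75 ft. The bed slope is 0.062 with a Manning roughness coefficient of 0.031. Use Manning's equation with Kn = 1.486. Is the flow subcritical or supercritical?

Flow area A = b·y = 18.8 × 8.75 = 164.5 ft². Wetted perimeter P = b + 2y = 18.8 + 2×8.75 = 36.3 ft.
Hydraulic radius R = A/P = 164.5/36.3 = 4.532 ft.
V = (1.486/n) R^(2/3) √S = (1.486/0.031) × 4.532^(2/3) × √0.062 = 32.69 ft/s. Hydraulic depth D_h = A/T = 164.5/18.8 = 8.75 ft.
Froude number Fr = V/√(g·D_h) = 32.69/√(32.2×8.75) = 1.95, which is greater than 1, so the flow is supercritical.

supercritical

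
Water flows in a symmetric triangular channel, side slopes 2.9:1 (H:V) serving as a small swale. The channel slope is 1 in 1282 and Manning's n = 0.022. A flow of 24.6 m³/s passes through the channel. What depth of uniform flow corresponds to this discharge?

y_n = 2.46 m

Manning's equation rearranged: A R^(2/3) = nQ / (1·√S) = 0.022 × 24.6 / (√0.00078) = 19.38.
Trying y = 2.79 m: A R^(2/3) = 27.15 — high.
Trying y = 1.88 m: A R^(2/3) = 9.474 — low.
Trying y = 2.46 m: A R^(2/3) = 19.41 — close enough.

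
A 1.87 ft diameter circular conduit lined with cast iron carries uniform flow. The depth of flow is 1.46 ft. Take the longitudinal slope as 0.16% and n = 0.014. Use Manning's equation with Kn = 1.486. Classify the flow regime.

For a circular section of diameter D = 1.87 ft at depth y = 1.46 ft, the central angle is θ = 2 arccos(1 − 2y/D) = 4.334 rad. Then A = (D²/8)(θ − sin θ) = 2.301 ft² and P = Dθ/2 = 4.052 ft.
Hydraulic radius R = A/P = 2.301/4.052 = 0.5677 ft.
V = (1.486/n) R^(2/3) √S = (1.486/0.014) × 0.5677^(2/3) × √0.0016 = 2.911 ft/s. Hydraulic depth D_h = A/T = 2.301/1.547 = 1.487 ft.
Froude number Fr = V/√(g·D_h) = 2.911/√(32.2×1.487) = 0.421, which is less than 1, so the flow is subcritical.

subcritical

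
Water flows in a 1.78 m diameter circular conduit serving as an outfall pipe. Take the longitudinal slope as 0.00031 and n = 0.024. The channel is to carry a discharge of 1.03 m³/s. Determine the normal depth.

y_n = 1.41 m

Manning's equation rearranged: A R^(2/3) = nQ / (1·√S) = 0.024 × 1.03 / (√0.00031) = 1.404.
At y = 0.968 m: A R^(2/3) = 0.8341 — too small.
At y = 1.41 m: A R^(2/3) = 1.404 — close enough.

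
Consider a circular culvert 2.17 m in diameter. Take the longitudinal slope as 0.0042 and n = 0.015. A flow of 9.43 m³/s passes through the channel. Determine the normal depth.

y_n = 1.59 m

Manning's equation rearranged: A R^(2/3) = nQ / (1·√S) = 0.015 × 9.43 / (√0.0042) = 2.183.
At y = 1.84 m: A R^(2/3) = 2.53 — over.
At y = 1.59 m: A R^(2/3) = 2.182 — close enough.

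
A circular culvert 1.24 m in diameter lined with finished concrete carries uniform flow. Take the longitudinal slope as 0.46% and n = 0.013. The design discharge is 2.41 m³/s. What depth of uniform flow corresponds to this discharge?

Manning's equation rearranged: A R^(2/3) = nQ / (1·√S) = 0.013 × 2.41 / (√0.0046) = 0.4619.
Try y = 0.733 m: A R^(2/3) = 0.3632 — low.
Try y = 1.05 m: A R^(2/3) = 0.5684 — high.
Try y = 0.866 m: A R^(2/3) = 0.4617 — close enough.

y_n = 0.866 m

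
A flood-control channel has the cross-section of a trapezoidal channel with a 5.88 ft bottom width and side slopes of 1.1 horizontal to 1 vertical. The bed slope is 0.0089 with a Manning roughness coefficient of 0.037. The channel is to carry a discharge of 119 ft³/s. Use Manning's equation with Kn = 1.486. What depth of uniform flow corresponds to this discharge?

y_n = 2.57 ft

Manning's equation rearranged: A R^(2/3) = nQ / (1.486·√S) = 0.037 × 119 / (1.486 × √0.0089) = 31.41.
Trying y = 1.77 ft: A R^(2/3) = 16.02 — too small.
Trying y = 3.02 ft: A R^(2/3) = 42.18 — too large.
Trying y = 2.57 ft: A R^(2/3) = 31.31 — matches.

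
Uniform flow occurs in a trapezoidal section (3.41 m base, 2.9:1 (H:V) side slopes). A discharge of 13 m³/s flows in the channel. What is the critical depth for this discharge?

At critical depth, Q² T / (g A³) = 1, i.e. A³/T = Q²/g = 13²/9.81 = 17.23.
At y = 1.01 m: A³/T = 28.32 — too large.
At y = 0.645 m: A³/T = 5.525 — too small.
At y = 0.884 m: A³/T = 17.25 — matches.

y_c = 0.884 m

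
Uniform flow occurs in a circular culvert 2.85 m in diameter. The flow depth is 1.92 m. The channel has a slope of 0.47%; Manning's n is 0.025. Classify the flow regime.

For a circular section of diameter D = 2.85 m at depth y = 1.92 m, the central angle is θ = 2 arccos(1 − 2y/D) = 3.851 rad. Then A = (D²/8)(θ − sin θ) = 4.572 m² and P = Dθ/2 = 5.488 m.
Hydraulic radius R = A/P = 4.572/5.488 = 0.833 m.
V = (1/n) R^(2/3) √S = (1/0.025) × 0.833^(2/3) × √0.0047 = 2.428 m/s. Hydraulic depth D_h = A/T = 4.572/2.673 = 1.711 m.
Froude number Fr = V/√(g·D_h) = 2.428/√(9.81×1.711) = 0.593, which is less than 1, so the flow is subcritical.

subcritical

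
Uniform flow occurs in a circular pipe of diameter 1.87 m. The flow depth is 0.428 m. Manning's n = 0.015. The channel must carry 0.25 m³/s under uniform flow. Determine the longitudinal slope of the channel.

S = 0.000389

For a circular section of diameter D = 1.87 m at depth y = 0.428 m, the central angle is θ = 2 arccos(1 − 2y/D) = 1.995 rad. Then A = (D²/8)(θ − sin θ) = 0.4739 m² and P = Dθ/2 = 1.866 m.
Hydraulic radius R = A/P = 0.4739/1.866 = 0.254 m.
From Manning's equation, S = [nQ / (1 A R^(2/3))]² = [0.015 × 0.25 / (1 × 0.4739 × 0.254^(2/3))]² = 0.000389.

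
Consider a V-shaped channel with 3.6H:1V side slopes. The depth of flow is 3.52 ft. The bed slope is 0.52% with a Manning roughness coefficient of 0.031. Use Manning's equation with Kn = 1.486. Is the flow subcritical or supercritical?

For a triangular section with side slope z = 3.6: A = zy² = 3.6×3.52² = 44.61 ft²; P = 2y√(1+z²) = 2×3.52×3.736 = 26.3 ft.
Hydraulic radius R = A/P = 44.61/26.3 = 1.696 ft.
V = (1.486/n) R^(2/3) √S = (1.486/0.031) × 1.696^(2/3) × √0.0052 = 4.916 ft/s. Hydraulic depth D_h = A/T = 44.61/25.34 = 1.76 ft.
Froude number Fr = V/√(g·D_h) = 4.916/√(32.2×1.76) = 0.653, which is less than 1, so the flow is subcritical.

subcritical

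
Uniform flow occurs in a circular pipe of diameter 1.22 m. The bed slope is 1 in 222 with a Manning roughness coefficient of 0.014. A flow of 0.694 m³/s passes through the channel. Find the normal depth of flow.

y_n = 0.436 m

Manning's equation rearranged: A R^(2/3) = nQ / (1·√S) = 0.014 × 0.694 / (√0.004505) = 0.1448.
Try y = 0.472 m: A R^(2/3) = 0.1679 — high.
Try y = 0.328 m: A R^(2/3) = 0.08375 — low.
Try y = 0.436 m: A R^(2/3) = 0.1448 — matches.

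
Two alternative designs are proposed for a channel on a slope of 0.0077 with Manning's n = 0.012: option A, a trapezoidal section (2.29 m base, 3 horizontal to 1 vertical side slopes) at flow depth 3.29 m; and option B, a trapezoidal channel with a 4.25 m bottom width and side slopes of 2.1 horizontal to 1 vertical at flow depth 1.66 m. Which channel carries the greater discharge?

channel A

Channel A: With bottom width b = 2.29 m and side slope z = 3: A = (b + zy)y = (2.29 + 3×3.29)×3.29 = 40.01 m²; P = b + 2y√(1+z²) = 2.29 + 2×3.29×3.162 = 23.1 m. Hydraulic radius R = A/P = 40.01/23.1 = 1.732 m. Q_A = (1/0.012)·40.01·1.732^(2/3)·√0.0077 = 421.9 m³/s.
Channel B: With bottom width b = 4.25 m and side slope z = 2.1: A = (b + zy)y = (4.25 + 2.1×1.66)×1.66 = 12.84 m²; P = b + 2y√(1+z²) = 4.25 + 2×1.66×2.326 = 11.97 m. Hydraulic radius R = A/P = 12.84/11.97 = 1.073 m. Q_B = (1/0.012)·12.84·1.073^(2/3)·√0.0077 = 98.4 m³/s.
Q_A = 421.9 m³/s vs Q_B = 98.4 m³/s, so channel A carries more.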